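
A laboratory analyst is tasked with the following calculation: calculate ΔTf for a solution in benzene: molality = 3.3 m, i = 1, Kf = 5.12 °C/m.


ΔTf = Kf × m × i
= 5.12 × 3.3 × 1
= 16.896 °C

16.896 °C


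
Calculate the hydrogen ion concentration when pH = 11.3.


[H+] = 10^(-pH) = 10^(-11.3)
= 5.01×10^-12 M

5.01×10^-12 M


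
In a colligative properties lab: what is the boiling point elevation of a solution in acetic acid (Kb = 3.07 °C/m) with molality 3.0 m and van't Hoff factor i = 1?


ΔTb = Kb × m × i
= 3.07 × 3.0 × 1
= 9.21 °C

9.21 °C


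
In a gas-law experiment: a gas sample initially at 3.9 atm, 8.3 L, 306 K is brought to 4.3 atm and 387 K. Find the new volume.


P1V1/T1 = P2V2/T2
V2 = P1V1T2/(T1P2)
= 3.9×8.3×387/(306×4.3)
= 9.521 L

9.521 L


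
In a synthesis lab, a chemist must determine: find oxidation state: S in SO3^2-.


x + 3(-2) = -2, so x = +4
Oxidation number: +4

+4


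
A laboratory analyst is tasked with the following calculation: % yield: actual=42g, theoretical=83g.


% yield = actual/theoretical × 100
= 42/83 × 100
= 50.6%

50.6%


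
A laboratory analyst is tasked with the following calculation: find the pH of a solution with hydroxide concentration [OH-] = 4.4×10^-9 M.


pOH = -log10([OH-]) = -log10(4.4×10^-9)
= 9 - log10(4.4) = 8.36
pH = 14 - pOH = 14 - 8.36 = 5.64

5.64


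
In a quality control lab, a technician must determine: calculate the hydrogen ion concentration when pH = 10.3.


[H+] = 10^(-pH) = 10^(-10.3)
= 5.01×10^-11 M

5.01×10^-11 M


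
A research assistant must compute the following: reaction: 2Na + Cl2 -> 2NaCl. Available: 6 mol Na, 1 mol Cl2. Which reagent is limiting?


Mole ratio available / coefficient:
  Na: 6/2 = 3.000
  Cl2: 1/1 = 1.000
Smaller ratio is limiting.

Cl2


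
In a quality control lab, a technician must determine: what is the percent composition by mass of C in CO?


M(CO) = 1×12.01 + 1×16.0 = 28.01 g/mol
Mass of C = 1 × 12.01 = 12.01 g/mol
% C = 12.01/28.01 × 100 = 42.88%

42.88%


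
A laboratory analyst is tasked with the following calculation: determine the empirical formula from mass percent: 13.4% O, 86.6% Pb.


Assume 100 g sample. Moles of each element:
  O: 13.4/16.0 = 0.838 mol
  Pb: 86.6/207.2 = 0.418 mol
Divide by smallest (0.418):
  O: 0.838/0.418 = 2.0
  Pb: 0.418/0.418 = 1.0
Empirical formula: PbO2

PbO2


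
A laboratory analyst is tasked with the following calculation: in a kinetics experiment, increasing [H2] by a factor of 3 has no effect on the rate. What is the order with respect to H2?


rate ∝ [H2]^n
rate ∝ [H2]^0
Order in H2: 0

0


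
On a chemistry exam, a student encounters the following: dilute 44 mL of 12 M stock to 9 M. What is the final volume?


C1V1 = C2V2
12 × 44 = 9 × V2
V2 = 528/9 = 58.67 mL

58.67 mL


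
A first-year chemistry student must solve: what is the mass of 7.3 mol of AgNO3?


M(AgNO3) = 169.88 g/mol
mass = n × M = 7.3 × 169.88 = 1240.12 g

1240.12 g


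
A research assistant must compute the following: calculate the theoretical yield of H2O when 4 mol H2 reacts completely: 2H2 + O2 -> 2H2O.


Mole ratio H2O:H2 = 2:2
n(H2O) = 4 × 2/2 = 4.000 mol
mass = 4.000 × 18.02 = 72.08 g

72.08 g


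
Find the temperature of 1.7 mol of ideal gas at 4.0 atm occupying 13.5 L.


PV = nRT  (R = 0.08206 L·atm/(mol·K))
T = PV/(nR) = 4.0×13.5/(1.7×0.08206)
= 54.00/0.139502
= 387.09 K

387.09 K


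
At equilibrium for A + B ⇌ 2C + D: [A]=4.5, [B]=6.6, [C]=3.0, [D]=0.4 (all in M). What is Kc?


Kc = [C]^2[D]/([A][B])
= (3.0^2 × 0.4^1)/(4.5^1 × 6.6^1)
= 3.6/29.7
= 0.1212

0.1212


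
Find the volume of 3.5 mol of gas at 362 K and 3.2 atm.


PV = nRT  (R = 0.08206 L·atm/(mol·K))
V = nRT/P = 3.5×0.08206×362/3.2
= 32.491 L

32.491 L


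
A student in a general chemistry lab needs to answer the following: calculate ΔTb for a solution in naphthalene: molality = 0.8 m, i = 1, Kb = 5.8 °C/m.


ΔTb = Kb × m × i
= 5.8 × 0.8 × 1
= 4.64 °C

4.64 °C


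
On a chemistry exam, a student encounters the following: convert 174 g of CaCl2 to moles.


M(CaCl2) = 110.98 g/mol
n = mass/M = 174/110.98 = 1.5679 mol

1.5679 mol


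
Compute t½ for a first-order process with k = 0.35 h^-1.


t½ = ln2/k = 0.693147/(0.35 h^-1)
= 1.980 h

1.980 h


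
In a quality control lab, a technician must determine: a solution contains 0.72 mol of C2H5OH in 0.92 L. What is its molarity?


M = n/V = 0.72/0.92 = 0.783 mol/L

0.783 M


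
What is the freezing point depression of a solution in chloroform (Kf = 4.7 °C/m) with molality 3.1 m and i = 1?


ΔTf = Kf × m × i
= 4.7 × 3.1 × 1
= 14.57 °C

14.57 °C


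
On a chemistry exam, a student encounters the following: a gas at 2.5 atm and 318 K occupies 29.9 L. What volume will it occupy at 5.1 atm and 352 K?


P1V1/T1 = P2V2/T2
V2 = P1V1T2/(T1P2)
= 2.5×29.9×352/(318×5.1)
= 16.224 L

16.224 L


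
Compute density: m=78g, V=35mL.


ρ = mass/volume
= 78/35
= 2.229 g/mL

2.229 g/mL


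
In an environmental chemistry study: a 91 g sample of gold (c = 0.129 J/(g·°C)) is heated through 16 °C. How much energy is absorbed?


q = mcΔT = 91 × 0.129 × 16
= 187.82 J

187.82 J


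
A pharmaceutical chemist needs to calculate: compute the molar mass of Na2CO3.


M(Na2CO3) = 2×22.99 + 1×12.01 + 3×16.0
= 45.98 + 12.01 + 48.0
= 105.99 g/mol

105.99 g/mol


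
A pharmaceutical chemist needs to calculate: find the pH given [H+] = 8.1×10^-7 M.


pH = -log10([H+]) = -log10(8.1×10^-7)
= 7 - log10(8.1)
= 7 - 0.91
= 6.09

6.09


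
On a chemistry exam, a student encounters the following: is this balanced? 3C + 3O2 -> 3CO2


Equation: 3C + 3O2 -> 3CO2
Check atoms: C: 3=3, O: 6=6
Balanced

Yes, balanced


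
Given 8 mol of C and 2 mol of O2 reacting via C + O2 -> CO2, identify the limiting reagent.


Mole ratio available / coefficient:
  C: 8/1 = 8.000
  O2: 2/1 = 2.000
Smaller ratio is limiting.

O2


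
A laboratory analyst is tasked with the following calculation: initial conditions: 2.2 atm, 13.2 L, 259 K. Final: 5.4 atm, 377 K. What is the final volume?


P1V1/T1 = P2V2/T2
V2 = P1V1T2/(T1P2)
= 2.2×13.2×377/(259×5.4)
= 7.828 L

7.828 L


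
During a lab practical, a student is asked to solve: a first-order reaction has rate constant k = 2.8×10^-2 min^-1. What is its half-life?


t½ = ln2/k = 0.693147/(2.8×10^-2 min^-1)
= 24.76 min

24.76 min


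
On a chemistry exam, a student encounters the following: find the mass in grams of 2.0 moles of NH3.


M(NH3) = 17.03 g/mol
mass = n × M = 2.0 × 17.03 = 34.06 g

34.06 g


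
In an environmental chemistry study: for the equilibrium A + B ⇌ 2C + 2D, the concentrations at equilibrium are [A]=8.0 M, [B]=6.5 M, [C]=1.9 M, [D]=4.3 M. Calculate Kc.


Kc = [C]^2[D]^2/([A][B])
= (1.9^2 × 4.3^2)/(8.0^1 × 6.5^1)
= 66.7489/52
= 1.284

1.284


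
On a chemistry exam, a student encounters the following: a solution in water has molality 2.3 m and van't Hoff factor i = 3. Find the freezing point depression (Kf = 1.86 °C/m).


ΔTf = Kf × m × i
= 1.86 × 2.3 × 3
= 12.834 °C

12.834 °C


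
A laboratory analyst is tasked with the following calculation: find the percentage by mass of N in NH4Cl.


M(NH4Cl) = 1×14.01 + 4×1.008 + 1×35.45 = 53.492 g/mol
Mass of N = 1 × 14.01 = 14.01 g/mol
% N = 14.01/53.492 × 100 = 26.19%

26.19%


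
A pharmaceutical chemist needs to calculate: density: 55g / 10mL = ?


ρ = mass/volume
= 55/10
= 5.5 g/mL

5.5 g/mL


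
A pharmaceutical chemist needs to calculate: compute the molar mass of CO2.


M(CO2) = 1×12.01 + 2×16.0
= 12.01 + 32.0
= 44.01 g/mol

44.01 g/mol


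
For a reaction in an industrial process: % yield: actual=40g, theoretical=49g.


% yield = actual/theoretical × 100
= 40/49 × 100
= 81.63%

81.63%


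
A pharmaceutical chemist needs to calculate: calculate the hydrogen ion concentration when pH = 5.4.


[H+] = 10^(-pH) = 10^(-5.4)
= 3.98×10^-6 M

3.98×10^-6 M


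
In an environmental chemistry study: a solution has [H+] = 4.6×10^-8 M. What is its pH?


pH = -log10([H+]) = -log10(4.6×10^-8)
= 8 - log10(4.6)
= 8 - 0.66
= 7.34

7.34


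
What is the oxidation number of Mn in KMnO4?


(+1) + x + 4(-2) = 0, so x = +7
Oxidation number: +7

+7


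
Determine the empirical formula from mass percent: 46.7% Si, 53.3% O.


Assume 100 g sample. Moles of each element:
  Si: 46.7/28.09 = 1.663 mol
  O: 53.3/16.0 = 3.331 mol
Divide by smallest (1.663):
  Si: 1.663/1.663 = 1.0
  O: 3.331/1.663 = 2.0
Empirical formula: SiO2

SiO2


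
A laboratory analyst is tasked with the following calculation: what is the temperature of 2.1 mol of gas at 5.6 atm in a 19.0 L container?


PV = nRT  (R = 0.08206 L·atm/(mol·K))
T = PV/(nR) = 5.6×19.0/(2.1×0.08206)
= 106.40/0.172326
= 617.43 K

617.43 K


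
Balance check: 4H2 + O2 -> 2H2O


Equation: 4H2 + O2 -> 2H2O
Check atoms: H: 8≠4, O: 2=2
Not balanced

No, not balanced


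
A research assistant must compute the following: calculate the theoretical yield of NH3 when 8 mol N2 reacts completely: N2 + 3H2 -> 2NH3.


Mole ratio NH3:N2 = 2:1
n(NH3) = 8 × 2/1 = 16.000 mol
mass = 16.000 × 17.03 = 272.48 g

272.48 g


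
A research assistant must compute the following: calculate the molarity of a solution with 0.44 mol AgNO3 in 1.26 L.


M = n/V = 0.44/1.26 = 0.349 mol/L

0.349 M


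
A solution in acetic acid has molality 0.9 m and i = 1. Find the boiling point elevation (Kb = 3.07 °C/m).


ΔTb = Kb × m × i
= 3.07 × 0.9 × 1
= 2.763 °C

2.763 °C


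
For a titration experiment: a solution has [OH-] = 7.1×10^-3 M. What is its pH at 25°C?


pOH = -log10([OH-]) = -log10(7.1×10^-3)
= 3 - log10(7.1) = 2.15
pH = 14 - pOH = 14 - 2.15 = 11.85

11.85


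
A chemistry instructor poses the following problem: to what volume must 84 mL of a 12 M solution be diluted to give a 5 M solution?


C1V1 = C2V2
12 × 84 = 5 × V2
V2 = 1008/5 = 201.6 mL

201.6 mL


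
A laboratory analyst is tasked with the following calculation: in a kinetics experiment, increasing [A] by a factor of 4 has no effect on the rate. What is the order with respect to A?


rate ∝ [A]^n
rate ∝ [A]^0
Order in A: 0

0


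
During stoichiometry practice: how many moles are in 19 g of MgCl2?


M(MgCl2) = 95.21 g/mol
n = mass/M = 19/95.21 = 0.1996 mol

0.1996 mol


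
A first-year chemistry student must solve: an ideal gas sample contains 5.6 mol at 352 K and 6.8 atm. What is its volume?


PV = nRT  (R = 0.08206 L·atm/(mol·K))
V = nRT/P = 5.6×0.08206×352/6.8
= 23.788 L

23.788 L


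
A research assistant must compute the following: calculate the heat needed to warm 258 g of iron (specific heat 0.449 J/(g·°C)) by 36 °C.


q = mcΔT = 258 × 0.449 × 36
= 4170.31 J

4170.31 J


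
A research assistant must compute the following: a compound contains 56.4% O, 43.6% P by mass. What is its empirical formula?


Assume 100 g sample. Moles of each element:
  O: 56.4/16.0 = 3.525 mol
  P: 43.6/30.97 = 1.408 mol
Divide by smallest (1.408):
  O: 3.525/1.408 = 2.5
  P: 1.408/1.408 = 1.0
Multiply all ratios by 2 to obtain whole numbers.
Empirical formula: P2O5

P2O5


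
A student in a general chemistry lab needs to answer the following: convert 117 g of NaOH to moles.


M(NaOH) = 40.0 g/mol
n = mass/M = 117/40.0 = 2.925 mol

2.925 mol


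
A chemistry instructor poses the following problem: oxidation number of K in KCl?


Group 1 metal: +1
Oxidation number: +1

+1


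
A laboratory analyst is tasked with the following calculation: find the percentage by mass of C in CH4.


M(CH4) = 1×12.01 + 4×1.008 = 16.042 g/mol
Mass of C = 1 × 12.01 = 12.01 g/mol
% C = 12.01/16.042 × 100 = 74.87%

74.87%


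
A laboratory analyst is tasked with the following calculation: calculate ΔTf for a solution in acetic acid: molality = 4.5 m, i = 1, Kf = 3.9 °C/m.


ΔTf = Kf × m × i
= 3.9 × 4.5 × 1
= 17.55 °C

17.55 °C


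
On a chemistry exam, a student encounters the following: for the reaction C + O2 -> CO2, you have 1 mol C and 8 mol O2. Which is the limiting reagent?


Mole ratio available / coefficient:
  C: 1/1 = 1.000
  O2: 8/1 = 8.000
Smaller ratio is limiting.

C


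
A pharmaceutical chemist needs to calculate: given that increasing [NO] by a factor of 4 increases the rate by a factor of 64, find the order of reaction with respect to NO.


rate ∝ [NO]^n
4^n = 64 → n = 3
Order in NO: 3

3


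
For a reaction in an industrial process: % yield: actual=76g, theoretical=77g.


% yield = actual/theoretical × 100
= 76/77 × 100
= 98.7%

98.7%


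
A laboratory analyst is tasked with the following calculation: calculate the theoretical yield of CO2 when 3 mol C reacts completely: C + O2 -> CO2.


Mole ratio CO2:C = 1:1
n(CO2) = 3 × 1/1 = 3.000 mol
mass = 3.000 × 44.01 = 132.03 g

132.03 g


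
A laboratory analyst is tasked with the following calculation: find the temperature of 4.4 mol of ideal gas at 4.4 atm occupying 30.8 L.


PV = nRT  (R = 0.08206 L·atm/(mol·K))
T = PV/(nR) = 4.4×30.8/(4.4×0.08206)
= 135.52/0.361064
= 375.34 K

375.34 K


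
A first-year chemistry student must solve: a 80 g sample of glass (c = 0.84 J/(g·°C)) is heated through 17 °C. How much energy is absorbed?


q = mcΔT = 80 × 0.84 × 17
= 1142.40 J

1142.40 J


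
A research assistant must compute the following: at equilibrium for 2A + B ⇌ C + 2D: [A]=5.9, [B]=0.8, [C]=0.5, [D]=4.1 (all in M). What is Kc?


Kc = [C][D]^2/([A]^2[B])
= (0.5^1 × 4.1^2)/(5.9^2 × 0.8^1)
= 8.405/27.848
= 0.3018

0.3018


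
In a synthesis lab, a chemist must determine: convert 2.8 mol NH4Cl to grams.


M(NH4Cl) = 53.49 g/mol
mass = n × M = 2.8 × 53.49 = 149.77 g

149.77 g


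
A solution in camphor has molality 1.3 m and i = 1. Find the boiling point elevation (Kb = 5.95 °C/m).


ΔTb = Kb × m × i
= 5.95 × 1.3 × 1
= 7.735 °C

7.735 °C


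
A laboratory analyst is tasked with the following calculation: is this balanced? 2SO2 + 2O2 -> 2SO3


Equation: 2SO2 + 2O2 -> 2SO3
Check atoms: O: 8≠6, S: 2=2
Not balanced

No, not balanced


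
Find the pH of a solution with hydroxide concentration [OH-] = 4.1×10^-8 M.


pOH = -log10([OH-]) = -log10(4.1×10^-8)
= 8 - log10(4.1) = 7.39
pH = 14 - pOH = 14 - 7.39 = 6.61

6.61


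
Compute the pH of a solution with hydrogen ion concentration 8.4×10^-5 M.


pH = -log10([H+]) = -log10(8.4×10^-5)
= 5 - log10(8.4)
= 5 - 0.92
= 4.08

4.08


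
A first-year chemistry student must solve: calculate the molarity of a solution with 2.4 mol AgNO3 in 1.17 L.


M = n/V = 2.4/1.17 = 2.051 mol/L

2.051 M


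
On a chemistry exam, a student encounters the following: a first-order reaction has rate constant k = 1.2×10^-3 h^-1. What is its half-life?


t½ = ln2/k = 0.693147/(1.2×10^-3 h^-1)
= 577.6 h

577.6 h


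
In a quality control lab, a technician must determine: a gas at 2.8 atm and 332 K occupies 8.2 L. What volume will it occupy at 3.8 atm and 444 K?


P1V1/T1 = P2V2/T2
V2 = P1V1T2/(T1P2)
= 2.8×8.2×444/(332×3.8)
= 8.08 L

8.08 L


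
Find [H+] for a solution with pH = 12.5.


[H+] = 10^(-pH) = 10^(-12.5)
= 3.16×10^-13 M

3.16×10^-13 M


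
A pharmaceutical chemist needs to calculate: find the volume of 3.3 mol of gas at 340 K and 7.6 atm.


PV = nRT  (R = 0.08206 L·atm/(mol·K))
V = nRT/P = 3.3×0.08206×340/7.6
= 12.115 L

12.115 L


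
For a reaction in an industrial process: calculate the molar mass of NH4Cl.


M(NH4Cl) = 1×14.01 + 4×1.008 + 1×35.45
= 14.01 + 4.03 + 35.45
= 53.49 g/mol

53.49 g/mol


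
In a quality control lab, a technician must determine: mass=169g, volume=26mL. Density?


ρ = mass/volume
= 169/26
= 6.5 g/mL

6.5 g/mL


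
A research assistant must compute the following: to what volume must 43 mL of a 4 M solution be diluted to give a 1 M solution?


C1V1 = C2V2
4 × 43 = 1 × V2
V2 = 172/1 = 172.0 mL

172.0 mL


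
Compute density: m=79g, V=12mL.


ρ = mass/volume
= 79/12
= 6.583 g/mL

6.583 g/mL


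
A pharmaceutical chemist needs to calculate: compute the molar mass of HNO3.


M(HNO3) = 1×1.008 + 1×14.01 + 3×16.0
= 1.01 + 14.01 + 48.0
= 63.02 g/mol

63.02 g/mol


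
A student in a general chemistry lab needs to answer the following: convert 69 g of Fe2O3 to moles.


M(Fe2O3) = 159.7 g/mol
n = mass/M = 69/159.7 = 0.4321 mol

0.4321 mol


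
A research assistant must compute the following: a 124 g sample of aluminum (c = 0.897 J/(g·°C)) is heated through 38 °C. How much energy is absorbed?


q = mcΔT = 124 × 0.897 × 38
= 4226.66 J

4226.66 J


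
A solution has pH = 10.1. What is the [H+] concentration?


[H+] = 10^(-pH) = 10^(-10.1)
= 7.94×10^-11 M

7.94×10^-11 M


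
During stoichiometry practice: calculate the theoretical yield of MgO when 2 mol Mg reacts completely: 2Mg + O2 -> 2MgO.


Mole ratio MgO:Mg = 2:2
n(MgO) = 2 × 2/2 = 2.000 mol
mass = 2.000 × 40.31 = 80.62 g

80.62 g


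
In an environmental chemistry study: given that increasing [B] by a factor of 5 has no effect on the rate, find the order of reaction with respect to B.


rate ∝ [B]^n
rate ∝ [B]^0
Order in B: 0

0


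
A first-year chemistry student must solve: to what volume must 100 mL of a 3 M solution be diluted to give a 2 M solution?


C1V1 = C2V2
3 × 100 = 2 × V2
V2 = 300/2 = 150.0 mL

150.0 mL


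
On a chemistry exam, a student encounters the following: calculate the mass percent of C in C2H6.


M(C2H6) = 2×12.01 + 6×1.008 = 30.068 g/mol
Mass of C = 2 × 12.01 = 24.02 g/mol
% C = 24.02/30.068 × 100 = 79.89%

79.89%


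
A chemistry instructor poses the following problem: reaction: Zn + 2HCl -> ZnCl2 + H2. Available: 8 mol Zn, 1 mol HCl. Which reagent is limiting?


Mole ratio available / coefficient:
  Zn: 8/1 = 8.000
  HCl: 1/2 = 0.500
Smaller ratio is limiting.

HCl


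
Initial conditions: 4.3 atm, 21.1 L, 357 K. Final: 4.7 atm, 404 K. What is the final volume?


P1V1/T1 = P2V2/T2
V2 = P1V1T2/(T1P2)
= 4.3×21.1×404/(357×4.7)
= 21.846 L

21.846 L


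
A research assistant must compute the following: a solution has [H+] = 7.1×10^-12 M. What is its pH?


pH = -log10([H+]) = -log10(7.1×10^-12)
= 12 - log10(7.1)
= 12 - 0.85
= 11.15

11.15


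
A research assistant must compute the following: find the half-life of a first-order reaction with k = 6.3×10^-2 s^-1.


t½ = ln2/k = 0.693147/(6.3×10^-2 s^-1)
= 11.00 s

11.00 s


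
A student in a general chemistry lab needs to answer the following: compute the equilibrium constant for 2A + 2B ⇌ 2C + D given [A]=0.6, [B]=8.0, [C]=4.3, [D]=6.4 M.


Kc = [C]^2[D]/([A]^2[B]^2)
= (4.3^2 × 6.4^1)/(0.6^2 × 8.0^2)
= 118.336/23.04
= 5.136

5.136


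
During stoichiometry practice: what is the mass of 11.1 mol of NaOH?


M(NaOH) = 40.0 g/mol
mass = n × M = 11.1 × 40.0 = 444.00 g

444.00 g


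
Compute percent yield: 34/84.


% yield = actual/theoretical × 100
= 34/84 × 100
= 40.48%

40.48%


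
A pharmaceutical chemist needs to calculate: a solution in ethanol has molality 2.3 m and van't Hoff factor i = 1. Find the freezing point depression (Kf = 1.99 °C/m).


ΔTf = Kf × m × i
= 1.99 × 2.3 × 1
= 4.577 °C

4.577 °C


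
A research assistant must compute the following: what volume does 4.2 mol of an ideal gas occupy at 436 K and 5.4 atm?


PV = nRT  (R = 0.08206 L·atm/(mol·K))
V = nRT/P = 4.2×0.08206×436/5.4
= 27.827 L

27.827 L


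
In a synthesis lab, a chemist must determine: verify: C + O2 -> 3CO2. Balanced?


Equation: C + O2 -> 3CO2
Check atoms: C: 1≠3, O: 2≠6
Not balanced

No, not balanced


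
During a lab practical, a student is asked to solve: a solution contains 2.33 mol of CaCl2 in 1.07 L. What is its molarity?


M = n/V = 2.33/1.07 = 2.178 mol/L

2.178 M


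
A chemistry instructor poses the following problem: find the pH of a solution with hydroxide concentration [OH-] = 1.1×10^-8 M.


pOH = -log10([OH-]) = -log10(1.1×10^-8)
= 8 - log10(1.1) = 7.96
pH = 14 - pOH = 14 - 7.96 = 6.04

6.04


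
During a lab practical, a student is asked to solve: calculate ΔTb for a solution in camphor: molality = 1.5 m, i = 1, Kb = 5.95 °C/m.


ΔTb = Kb × m × i
= 5.95 × 1.5 × 1
= 8.925 °C

8.925 °C


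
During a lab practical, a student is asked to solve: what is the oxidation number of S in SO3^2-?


x + 3(-2) = -2, so x = +4
Oxidation number: +4

+4


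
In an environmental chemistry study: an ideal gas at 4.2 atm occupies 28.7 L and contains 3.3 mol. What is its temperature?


PV = nRT  (R = 0.08206 L·atm/(mol·K))
T = PV/(nR) = 4.2×28.7/(3.3×0.08206)
= 120.54/0.270798
= 445.13 K

445.13 K


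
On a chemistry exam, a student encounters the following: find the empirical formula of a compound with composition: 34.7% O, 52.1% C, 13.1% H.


Assume 100 g sample. Moles of each element:
  O: 34.7/16.0 = 2.169 mol
  C: 52.1/12.01 = 4.338 mol
  H: 13.1/1.008 = 12.996 mol
Divide by smallest (2.169):
  O: 2.169/2.169 = 1.0
  C: 4.338/2.169 = 2.0
  H: 12.996/2.169 = 5.99
Empirical formula: C2H6O

C2H6O


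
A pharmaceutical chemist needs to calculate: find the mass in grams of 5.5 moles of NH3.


M(NH3) = 17.03 g/mol
mass = n × M = 5.5 × 17.03 = 93.67 g

93.67 g


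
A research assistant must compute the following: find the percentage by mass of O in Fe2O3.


M(Fe2O3) = 2×55.85 + 3×16.0 = 159.70 g/mol
Mass of O = 3 × 16.0 = 48.00 g/mol
% O = 48.00/159.70 × 100 = 30.06%

30.06%


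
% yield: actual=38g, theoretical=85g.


% yield = actual/theoretical × 100
= 38/85 × 100
= 44.71%

44.71%


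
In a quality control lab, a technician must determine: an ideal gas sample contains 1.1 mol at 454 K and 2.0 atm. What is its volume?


PV = nRT  (R = 0.08206 L·atm/(mol·K))
V = nRT/P = 1.1×0.08206×454/2.0
= 20.49 L

20.49 L


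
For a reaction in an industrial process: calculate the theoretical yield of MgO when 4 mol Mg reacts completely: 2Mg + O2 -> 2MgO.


Mole ratio MgO:Mg = 2:2
n(MgO) = 4 × 2/2 = 4.000 mol
mass = 4.000 × 40.31 = 161.24 g

161.24 g


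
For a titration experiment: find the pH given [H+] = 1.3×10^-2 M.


pH = -log10([H+]) = -log10(1.3×10^-2)
= 2 - log10(1.3)
= 2 - 0.11
= 1.89

1.89


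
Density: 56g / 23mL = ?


ρ = mass/volume
= 56/23
= 2.435 g/mL

2.435 g/mL


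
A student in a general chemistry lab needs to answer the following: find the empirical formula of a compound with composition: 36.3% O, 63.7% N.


Assume 100 g sample. Moles of each element:
  O: 36.3/16.0 = 2.269 mol
  N: 63.7/14.01 = 4.547 mol
Divide by smallest (2.269):
  O: 2.269/2.269 = 1.0
  N: 4.547/2.269 = 2.0
Empirical formula: N2O

N2O


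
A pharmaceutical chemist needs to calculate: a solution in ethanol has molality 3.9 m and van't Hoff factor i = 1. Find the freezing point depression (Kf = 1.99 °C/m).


ΔTf = Kf × m × i
= 1.99 × 3.9 × 1
= 7.761 °C

7.761 °C


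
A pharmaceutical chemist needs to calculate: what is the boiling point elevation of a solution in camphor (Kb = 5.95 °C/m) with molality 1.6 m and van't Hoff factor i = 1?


ΔTb = Kb × m × i
= 5.95 × 1.6 × 1
= 9.52 °C

9.52 °C


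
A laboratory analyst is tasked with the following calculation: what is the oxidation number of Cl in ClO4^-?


x + 4(-2) = -1, so x = +7
Oxidation number: +7

+7


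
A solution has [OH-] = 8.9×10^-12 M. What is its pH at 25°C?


pOH = -log10([OH-]) = -log10(8.9×10^-12)
= 12 - log10(8.9) = 11.05
pH = 14 - pOH = 14 - 11.05 = 2.95

2.95


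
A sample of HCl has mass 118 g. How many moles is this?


M(HCl) = 36.46 g/mol
n = mass/M = 118/36.46 = 3.2364 mol

3.2364 mol


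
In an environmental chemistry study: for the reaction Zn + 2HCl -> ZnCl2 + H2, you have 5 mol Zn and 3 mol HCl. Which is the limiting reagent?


Mole ratio available / coefficient:
  Zn: 5/1 = 5.000
  HCl: 3/2 = 1.500
Smaller ratio is limiting.

HCl


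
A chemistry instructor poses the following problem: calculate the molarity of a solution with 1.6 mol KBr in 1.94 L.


M = n/V = 1.6/1.94 = 0.825 mol/L

0.825 M


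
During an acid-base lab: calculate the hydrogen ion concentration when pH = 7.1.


[H+] = 10^(-pH) = 10^(-7.1)
= 7.94×10^-8 M

7.94×10^-8 M


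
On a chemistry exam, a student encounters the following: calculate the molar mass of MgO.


M(MgO) = 1×24.31 + 1×16.0
= 24.31 + 16.0
= 40.31 g/mol

40.31 g/mol


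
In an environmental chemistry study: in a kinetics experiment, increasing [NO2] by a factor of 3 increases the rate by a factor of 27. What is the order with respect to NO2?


rate ∝ [NO2]^n
3^n = 27 → n = 3
Order in NO2: 3

3


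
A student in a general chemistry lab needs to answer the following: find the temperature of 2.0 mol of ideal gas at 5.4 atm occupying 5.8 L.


PV = nRT  (R = 0.08206 L·atm/(mol·K))
T = PV/(nR) = 5.4×5.8/(2.0×0.08206)
= 31.32/0.164120
= 190.84 K

190.84 K


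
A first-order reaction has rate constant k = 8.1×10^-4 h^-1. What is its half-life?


t½ = ln2/k = 0.693147/(8.1×10^-4 h^-1)
= 855.7 h

855.7 h


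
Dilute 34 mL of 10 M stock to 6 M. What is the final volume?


C1V1 = C2V2
10 × 34 = 6 × V2
V2 = 340/6 = 56.67 mL

56.67 mL


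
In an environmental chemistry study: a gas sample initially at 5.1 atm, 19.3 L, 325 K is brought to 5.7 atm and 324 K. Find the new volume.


P1V1/T1 = P2V2/T2
V2 = P1V1T2/(T1P2)
= 5.1×19.3×324/(325×5.7)
= 17.215 L

17.215 L


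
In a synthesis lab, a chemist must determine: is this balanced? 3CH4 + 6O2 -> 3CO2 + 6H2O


Equation: 3CH4 + 6O2 -> 3CO2 + 6H2O
Check atoms: C: 3=3, H: 12=12, O: 12=12
Balanced

Yes, balanced


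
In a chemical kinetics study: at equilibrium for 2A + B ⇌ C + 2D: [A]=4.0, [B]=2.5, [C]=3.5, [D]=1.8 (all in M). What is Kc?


Kc = [C][D]^2/([A]^2[B])
= (3.5^1 × 1.8^2)/(4.0^2 × 2.5^1)
= 11.34/40
= 0.2835

0.2835


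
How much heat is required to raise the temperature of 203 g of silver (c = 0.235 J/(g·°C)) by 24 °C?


q = mcΔT = 203 × 0.235 × 24
= 1144.92 J

1144.92 J


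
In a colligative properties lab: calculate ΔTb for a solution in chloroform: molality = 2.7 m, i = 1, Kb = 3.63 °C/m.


ΔTb = Kb × m × i
= 3.63 × 2.7 × 1
= 9.801 °C

9.801 °C


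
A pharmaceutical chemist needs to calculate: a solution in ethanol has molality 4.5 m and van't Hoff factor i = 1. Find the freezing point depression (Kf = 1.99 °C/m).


ΔTf = Kf × m × i
= 1.99 × 4.5 × 1
= 8.955 °C

8.955 °C


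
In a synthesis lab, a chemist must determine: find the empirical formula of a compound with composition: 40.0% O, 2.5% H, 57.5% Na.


Assume 100 g sample. Moles of each element:
  O: 40.0/16.0 = 2.5 mol
  H: 2.5/1.008 = 2.48 mol
  Na: 57.5/22.99 = 2.501 mol
Divide by smallest (2.48):
  O: 2.5/2.48 = 1.01
  H: 2.48/2.48 = 1.0
  Na: 2.501/2.48 = 1.01
Empirical formula: NaOH

NaOH


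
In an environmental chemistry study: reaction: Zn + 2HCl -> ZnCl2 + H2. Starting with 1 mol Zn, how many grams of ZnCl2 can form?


Mole ratio ZnCl2:Zn = 1:1
n(ZnCl2) = 1 × 1/1 = 1.000 mol
mass = 1.000 × 136.28 = 136.28 g

136.28 g


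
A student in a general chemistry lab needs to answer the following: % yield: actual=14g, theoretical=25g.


% yield = actual/theoretical × 100
= 14/25 × 100
= 56.0%

56.0%


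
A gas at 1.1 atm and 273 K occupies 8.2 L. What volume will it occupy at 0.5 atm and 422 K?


P1V1/T1 = P2V2/T2
V2 = P1V1T2/(T1P2)
= 1.1×8.2×422/(273×0.5)
= 27.886 L

27.886 L


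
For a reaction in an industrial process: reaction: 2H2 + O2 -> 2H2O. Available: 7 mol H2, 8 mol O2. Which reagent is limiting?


Mole ratio available / coefficient:
  H2: 7/2 = 3.500
  O2: 8/1 = 8.000
Smaller ratio is limiting.

H2


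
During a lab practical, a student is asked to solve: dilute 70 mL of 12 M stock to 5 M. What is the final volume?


C1V1 = C2V2
12 × 70 = 5 × V2
V2 = 840/5 = 168.0 mL

168.0 mL


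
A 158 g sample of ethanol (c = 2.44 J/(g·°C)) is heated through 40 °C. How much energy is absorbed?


q = mcΔT = 158 × 2.44 × 40
= 15420.80 J

15420.80 J


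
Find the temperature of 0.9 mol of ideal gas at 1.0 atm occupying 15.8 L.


PV = nRT  (R = 0.08206 L·atm/(mol·K))
T = PV/(nR) = 1.0×15.8/(0.9×0.08206)
= 15.80/0.073854
= 213.94 K

213.94 K


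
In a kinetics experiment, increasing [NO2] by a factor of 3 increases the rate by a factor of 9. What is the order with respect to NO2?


rate ∝ [NO2]^n
3^n = 9 → n = 2
Order in NO2: 2

2


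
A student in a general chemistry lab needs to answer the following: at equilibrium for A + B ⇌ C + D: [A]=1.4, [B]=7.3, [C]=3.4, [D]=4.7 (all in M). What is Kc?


Kc = [C][D]/([A][B])
= (3.4^1 × 4.7^1)/(1.4^1 × 7.3^1)
= 15.98/10.22
= 1.564

1.564


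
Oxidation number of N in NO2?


x + 2(-2) = 0, so x = +4
Oxidation number: +4

+4


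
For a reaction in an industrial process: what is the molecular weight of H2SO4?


M(H2SO4) = 2×1.008 + 1×32.07 + 4×16.0
= 2.02 + 32.07 + 64.0
= 98.09 g/mol

98.09 g/mol


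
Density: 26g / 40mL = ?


ρ = mass/volume
= 26/40
= 0.65 g/mL

0.65 g/mL


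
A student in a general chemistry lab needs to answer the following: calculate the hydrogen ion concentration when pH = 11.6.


[H+] = 10^(-pH) = 10^(-11.6)
= 2.51×10^-12 M

2.51×10^-12 M


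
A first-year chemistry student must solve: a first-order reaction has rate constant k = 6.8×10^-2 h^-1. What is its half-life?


t½ = ln2/k = 0.693147/(6.8×10^-2 h^-1)
= 10.19 h

10.19 h


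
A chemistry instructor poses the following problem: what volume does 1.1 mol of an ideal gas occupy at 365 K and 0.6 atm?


PV = nRT  (R = 0.08206 L·atm/(mol·K))
V = nRT/P = 1.1×0.08206×365/0.6
= 54.912 L

54.912 L


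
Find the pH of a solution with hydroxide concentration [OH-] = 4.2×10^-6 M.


pOH = -log10([OH-]) = -log10(4.2×10^-6)
= 6 - log10(4.2) = 5.38
pH = 14 - pOH = 14 - 5.38 = 8.62

8.62


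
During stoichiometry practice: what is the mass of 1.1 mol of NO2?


M(NO2) = 46.01 g/mol
mass = n × M = 1.1 × 46.01 = 50.61 g

50.61 g


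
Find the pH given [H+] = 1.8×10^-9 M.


pH = -log10([H+]) = -log10(1.8×10^-9)
= 9 - log10(1.8)
= 9 - 0.26
= 8.74

8.74


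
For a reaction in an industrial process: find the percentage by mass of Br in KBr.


M(KBr) = 1×39.1 + 1×79.9 = 119.00 g/mol
Mass of Br = 1 × 79.9 = 79.90 g/mol
% Br = 79.90/119.00 × 100 = 67.14%

67.14%


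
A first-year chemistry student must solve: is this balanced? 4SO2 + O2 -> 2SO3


Equation: 4SO2 + O2 -> 2SO3
Check atoms: O: 10≠6, S: 4≠2
Not balanced

No, not balanced


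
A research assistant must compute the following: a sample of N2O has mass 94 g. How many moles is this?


M(N2O) = 44.02 g/mol
n = mass/M = 94/44.02 = 2.1354 mol

2.1354 mol


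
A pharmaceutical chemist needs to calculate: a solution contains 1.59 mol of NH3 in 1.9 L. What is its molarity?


M = n/V = 1.59/1.9 = 0.837 mol/L

0.837 M


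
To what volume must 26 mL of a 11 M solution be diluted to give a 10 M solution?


C1V1 = C2V2
11 × 26 = 10 × V2
V2 = 286/10 = 28.6 mL

28.6 mL


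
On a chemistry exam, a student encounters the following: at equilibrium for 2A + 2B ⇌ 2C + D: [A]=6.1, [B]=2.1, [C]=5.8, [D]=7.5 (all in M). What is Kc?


Kc = [C]^2[D]/([A]^2[B]^2)
= (5.8^2 × 7.5^1)/(6.1^2 × 2.1^2)
= 252.3/164.0961
= 1.538

1.538


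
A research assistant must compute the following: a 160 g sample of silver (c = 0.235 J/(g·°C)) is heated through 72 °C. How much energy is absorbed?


q = mcΔT = 160 × 0.235 × 72
= 2707.20 J

2707.20 J


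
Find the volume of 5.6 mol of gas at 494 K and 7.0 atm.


PV = nRT  (R = 0.08206 L·atm/(mol·K))
V = nRT/P = 5.6×0.08206×494/7.0
= 32.43 L

32.43 L


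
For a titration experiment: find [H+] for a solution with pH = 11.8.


[H+] = 10^(-pH) = 10^(-11.8)
= 1.58×10^-12 M

1.58×10^-12 M


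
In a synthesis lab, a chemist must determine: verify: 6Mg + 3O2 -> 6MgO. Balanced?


Equation: 6Mg + 3O2 -> 6MgO
Check atoms: Mg: 6=6, O: 6=6
Balanced

Yes, balanced


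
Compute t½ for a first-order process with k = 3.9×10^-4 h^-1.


t½ = ln2/k = 0.693147/(3.9×10^-4 h^-1)
= 1777 h

1777 h


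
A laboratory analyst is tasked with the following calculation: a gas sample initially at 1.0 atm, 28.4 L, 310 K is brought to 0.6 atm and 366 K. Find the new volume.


P1V1/T1 = P2V2/T2
V2 = P1V1T2/(T1P2)
= 1.0×28.4×366/(310×0.6)
= 55.884 L

55.884 L


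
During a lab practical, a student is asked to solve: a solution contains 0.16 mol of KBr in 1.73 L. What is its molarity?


M = n/V = 0.16/1.73 = 0.092 mol/L

0.092 M


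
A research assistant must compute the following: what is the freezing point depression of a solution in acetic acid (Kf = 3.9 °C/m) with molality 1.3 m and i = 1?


ΔTf = Kf × m × i
= 3.9 × 1.3 × 1
= 5.07 °C

5.07 °C


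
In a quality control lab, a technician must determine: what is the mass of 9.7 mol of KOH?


M(KOH) = 56.11 g/mol
mass = n × M = 9.7 × 56.11 = 544.27 g

544.27 g


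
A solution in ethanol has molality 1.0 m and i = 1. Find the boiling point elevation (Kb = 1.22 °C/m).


ΔTb = Kb × m × i
= 1.22 × 1.0 × 1
= 1.22 °C

1.22 °C


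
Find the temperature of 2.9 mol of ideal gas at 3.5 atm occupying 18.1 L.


PV = nRT  (R = 0.08206 L·atm/(mol·K))
T = PV/(nR) = 3.5×18.1/(2.9×0.08206)
= 63.35/0.237974
= 266.21 K

266.21 K


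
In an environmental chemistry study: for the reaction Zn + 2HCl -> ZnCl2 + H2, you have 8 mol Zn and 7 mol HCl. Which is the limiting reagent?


Mole ratio available / coefficient:
  Zn: 8/1 = 8.000
  HCl: 7/2 = 3.500
Smaller ratio is limiting.

HCl


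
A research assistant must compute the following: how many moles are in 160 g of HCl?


M(HCl) = 36.46 g/mol
n = mass/M = 160/36.46 = 4.3884 mol

4.3884 mol


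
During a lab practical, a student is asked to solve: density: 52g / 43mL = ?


ρ = mass/volume
= 52/43
= 1.209 g/mL

1.209 g/mL


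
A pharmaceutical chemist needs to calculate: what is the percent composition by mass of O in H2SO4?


M(H2SO4) = 2×1.008 + 1×32.07 + 4×16.0 = 98.086 g/mol
Mass of O = 4 × 16.0 = 64.00 g/mol
% O = 64.00/98.086 × 100 = 65.25%

65.25%


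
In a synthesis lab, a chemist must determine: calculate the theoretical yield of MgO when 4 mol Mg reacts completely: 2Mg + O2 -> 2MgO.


Mole ratio MgO:Mg = 2:2
n(MgO) = 4 × 2/2 = 4.000 mol
mass = 4.000 × 40.31 = 161.24 g

161.24 g


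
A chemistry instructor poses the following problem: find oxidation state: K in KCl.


Group 1 metal: +1
Oxidation number: +1

+1


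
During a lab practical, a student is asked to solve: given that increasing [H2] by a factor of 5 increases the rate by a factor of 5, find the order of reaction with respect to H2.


rate ∝ [H2]^n
5^n = 5 → n = 1
Order in H2: 1

1


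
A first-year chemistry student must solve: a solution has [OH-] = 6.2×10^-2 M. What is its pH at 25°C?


pOH = -log10([OH-]) = -log10(6.2×10^-2)
= 2 - log10(6.2) = 1.21
pH = 14 - pOH = 14 - 1.21 = 12.79

12.79


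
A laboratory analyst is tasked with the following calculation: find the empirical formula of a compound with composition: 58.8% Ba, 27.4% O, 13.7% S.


Assume 100 g sample. Moles of each element:
  Ba: 58.8/137.33 = 0.428 mol
  O: 27.4/16.0 = 1.712 mol
  S: 13.7/32.07 = 0.427 mol
Divide by smallest (0.427):
  Ba: 0.428/0.427 = 1.0
  O: 1.712/0.427 = 4.01
  S: 0.427/0.427 = 1.0
Empirical formula: BaSO4

BaSO4


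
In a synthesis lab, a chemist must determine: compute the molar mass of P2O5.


M(P2O5) = 2×30.97 + 5×16.0
= 61.94 + 80.0
= 141.94 g/mol

141.94 g/mol


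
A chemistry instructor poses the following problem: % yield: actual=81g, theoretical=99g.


% yield = actual/theoretical × 100
= 81/99 × 100
= 81.82%

81.82%


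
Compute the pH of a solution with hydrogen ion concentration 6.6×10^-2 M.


pH = -log10([H+]) = -log10(6.6×10^-2)
= 2 - log10(6.6)
= 2 - 0.82
= 1.18

1.18


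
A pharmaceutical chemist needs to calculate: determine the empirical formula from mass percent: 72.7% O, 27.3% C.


Assume 100 g sample. Moles of each element:
  O: 72.7/16.0 = 4.544 mol
  C: 27.3/12.01 = 2.273 mol
Divide by smallest (2.273):
  O: 4.544/2.273 = 2.0
  C: 2.273/2.273 = 1.0
Empirical formula: CO2

CO2


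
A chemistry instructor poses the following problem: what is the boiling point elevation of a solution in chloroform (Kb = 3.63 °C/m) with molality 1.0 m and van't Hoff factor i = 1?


ΔTb = Kb × m × i
= 3.63 × 1.0 × 1
= 3.63 °C

3.63 °C


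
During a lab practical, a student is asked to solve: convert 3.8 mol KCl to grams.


M(KCl) = 74.55 g/mol
mass = n × M = 3.8 × 74.55 = 283.29 g

283.29 g


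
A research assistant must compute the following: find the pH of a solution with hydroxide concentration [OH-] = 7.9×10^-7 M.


pOH = -log10([OH-]) = -log10(7.9×10^-7)
= 7 - log10(7.9) = 6.1
pH = 14 - pOH = 14 - 6.1 = 7.9

7.9


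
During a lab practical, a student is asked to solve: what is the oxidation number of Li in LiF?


Group 1 metal: +1
Oxidation number: +1

+1


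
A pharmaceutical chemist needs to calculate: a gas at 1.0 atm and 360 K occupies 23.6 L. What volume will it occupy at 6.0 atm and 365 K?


P1V1/T1 = P2V2/T2
V2 = P1V1T2/(T1P2)
= 1.0×23.6×365/(360×6.0)
= 3.988 L

3.988 L


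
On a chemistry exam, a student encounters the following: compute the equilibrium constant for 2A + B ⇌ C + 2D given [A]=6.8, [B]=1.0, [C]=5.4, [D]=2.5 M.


Kc = [C][D]^2/([A]^2[B])
= (5.4^1 × 2.5^2)/(6.8^2 × 1.0^1)
= 33.75/46.24
= 0.7299

0.7299


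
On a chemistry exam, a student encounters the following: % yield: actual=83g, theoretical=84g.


% yield = actual/theoretical × 100
= 83/84 × 100
= 98.81%

98.81%


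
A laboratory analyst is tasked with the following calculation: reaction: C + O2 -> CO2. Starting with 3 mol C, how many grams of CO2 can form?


Mole ratio CO2:C = 1:1
n(CO2) = 3 × 1/1 = 3.000 mol
mass = 3.000 × 44.01 = 132.03 g

132.03 g


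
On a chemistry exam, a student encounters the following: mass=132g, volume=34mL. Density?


ρ = mass/volume
= 132/34
= 3.882 g/mL

3.882 g/mL


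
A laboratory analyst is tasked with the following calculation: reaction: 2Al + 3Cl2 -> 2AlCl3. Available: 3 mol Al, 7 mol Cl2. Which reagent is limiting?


Mole ratio available / coefficient:
  Al: 3/2 = 1.500
  Cl2: 7/3 = 2.333
Smaller ratio is limiting.

Al


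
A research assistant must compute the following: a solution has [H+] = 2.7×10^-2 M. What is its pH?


pH = -log10([H+]) = -log10(2.7×10^-2)
= 2 - log10(2.7)
= 2 - 0.43
= 1.57

1.57


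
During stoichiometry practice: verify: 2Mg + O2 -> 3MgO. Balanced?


Equation: 2Mg + O2 -> 3MgO
Check atoms: Mg: 2≠3, O: 2≠3
Not balanced

No, not balanced


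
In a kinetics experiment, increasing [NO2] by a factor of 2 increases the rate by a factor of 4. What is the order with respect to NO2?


rate ∝ [NO2]^n
2^n = 4 → n = 2
Order in NO2: 2

2


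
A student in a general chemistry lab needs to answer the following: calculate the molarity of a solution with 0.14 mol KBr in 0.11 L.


M = n/V = 0.14/0.11 = 1.273 mol/L

1.273 M
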